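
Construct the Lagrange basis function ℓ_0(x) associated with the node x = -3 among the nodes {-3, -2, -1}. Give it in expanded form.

ℓ_0(x) = (x + 2)(x + 1) / [(-1)·(-2)]
       = (x^2 + 3x + 2) / (2)

ℓ_0(x) = (1/2)x^2 + (3/2)x + 1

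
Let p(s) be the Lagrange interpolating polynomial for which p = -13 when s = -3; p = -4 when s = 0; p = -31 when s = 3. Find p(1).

-9

L_0(1) = (1)·(-2)/[(-3)·(-6)] = -1/9
L_1(1) = (4)·(-2)/[(3)·(-3)] = 8/9
L_2(1) = (4)·(1)/[(6)·(3)] = 2/9
Sum: (-13)·(-1/9) + (-4)·(8/9) + (-31)·(2/9) = -9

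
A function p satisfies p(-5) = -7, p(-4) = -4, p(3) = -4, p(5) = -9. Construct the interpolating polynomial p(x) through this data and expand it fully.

Newton's divided differences:
p[-5,-4] = (-4 - (-7)) / (-4 - (-5)) = 3
p[-4,3] = (-4 - (-4)) / (3 - (-4)) = 0
p[3,5] = (-9 - (-4)) / (5 - 3) = -5/2
p[-5,-4,3] = (0 - 3) / (3 - (-5)) = -3/8
p[-4,3,5] = (-5/2 - 0) / (5 - (-4)) = -5/18
p[-5,-4,3,5] = (-5/18 - (-3/8)) / (5 - (-5)) = 7/720
p(x) = -7 + 3·(x + 5) + (-3/8)·(x + 5)(x + 4) + (7/720)·(x + 5)(x + 4)(x - 3)
Expanding: p(x) = (7/720)x^3 - (19/60)x^2 - (319/720)x - 1/12

p(x) = (7/720)x^3 - (19/60)x^2 - (319/720)x - 1/12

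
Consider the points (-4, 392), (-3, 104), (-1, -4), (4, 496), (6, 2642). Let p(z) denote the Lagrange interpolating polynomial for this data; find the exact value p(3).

140

Evaluate each Lagrange basis at z = 3:
L_0(3) = (6)·(4)·(-1)·(-3)/[(-1)·(-3)·(-8)·(-10)] = 3/10
L_1(3) = (7)·(4)·(-1)·(-3)/[(1)·(-2)·(-7)·(-9)] = -2/3
L_2(3) = (7)·(6)·(-1)·(-3)/[(3)·(2)·(-5)·(-7)] = 3/5
L_3(3) = (7)·(6)·(4)·(-3)/[(8)·(7)·(5)·(-2)] = 9/10
L_4(3) = (7)·(6)·(4)·(-1)/[(10)·(9)·(7)·(2)] = -2/15
Sum: 392·(3/10) + 104·(-2/3) + (-4)·(3/5) + 496·(9/10) + 2642·(-2/15) = 140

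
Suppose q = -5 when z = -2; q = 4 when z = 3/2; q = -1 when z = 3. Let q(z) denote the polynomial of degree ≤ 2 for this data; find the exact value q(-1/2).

12/5

Using Newton's divided-difference form:
q[-2,3/2] = (4 - (-5)) / (3/2 - (-2)) = 18/7
q[3/2,3] = (-1 - 4) / (3 - 3/2) = -10/3
q[-2,3/2,3] = (-10/3 - 18/7) / (3 - (-2)) = -124/105
q(-1/2) = -5 + (18/7)·(3/2) + (-124/105)·(3/2)·(-2) = 12/5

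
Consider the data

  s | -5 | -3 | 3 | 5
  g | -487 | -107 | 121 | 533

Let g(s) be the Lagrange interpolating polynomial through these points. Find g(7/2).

Evaluate each Lagrange basis at s = 7/2:
L_0(7/2) = (13/2)·(1/2)·(-3/2)/[(-2)·(-8)·(-10)] = 39/1280
L_1(7/2) = (17/2)·(1/2)·(-3/2)/[(2)·(-6)·(-8)] = -17/256
L_2(7/2) = (17/2)·(13/2)·(-3/2)/[(8)·(6)·(-2)] = 221/256
L_3(7/2) = (17/2)·(13/2)·(1/2)/[(10)·(8)·(2)] = 221/1280
Sum: (-487)·(39/1280) + (-107)·(-17/256) + 121·(221/256) + 533·(221/1280) = 755/4

755/4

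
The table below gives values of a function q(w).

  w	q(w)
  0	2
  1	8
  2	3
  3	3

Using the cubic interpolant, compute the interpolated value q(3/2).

47/8

Evaluate each Lagrange basis at w = 3/2:
L_0(3/2) = (1/2)·(-1/2)·(-3/2)/[(-1)·(-2)·(-3)] = -1/16
L_1(3/2) = (3/2)·(-1/2)·(-3/2)/[(1)·(-1)·(-2)] = 9/16
L_2(3/2) = (3/2)·(1/2)·(-3/2)/[(2)·(1)·(-1)] = 9/16
L_3(3/2) = (3/2)·(1/2)·(-1/2)/[(3)·(2)·(1)] = -1/16
Sum: 2·(-1/16) + 8·(9/16) + 3·(9/16) + 3·(-1/16) = 47/8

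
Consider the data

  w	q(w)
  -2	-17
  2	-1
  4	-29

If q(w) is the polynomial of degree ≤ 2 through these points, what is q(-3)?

-36

Evaluate each Lagrange basis at w = -3:
L_0(-3) = (-5)·(-7)/[(-4)·(-6)] = 35/24
L_1(-3) = (-1)·(-7)/[(4)·(-2)] = -7/8
L_2(-3) = (-1)·(-5)/[(6)·(2)] = 5/12
Sum: (-17)·(35/24) + (-1)·(-7/8) + (-29)·(5/12) = -36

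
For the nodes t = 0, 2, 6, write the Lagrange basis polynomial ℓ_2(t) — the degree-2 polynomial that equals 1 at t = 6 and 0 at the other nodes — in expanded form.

ℓ_2(t) = t(t - 2) / [(6)·(4)]
       = (t^2 - 2t) / (24)

ℓ_2(t) = (1/24)t^2 - (1/12)t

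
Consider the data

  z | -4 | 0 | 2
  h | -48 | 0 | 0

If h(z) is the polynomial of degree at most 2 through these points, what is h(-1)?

-6

Evaluate each Lagrange basis at z = -1:
L_0(-1) = (-1)·(-3)/[(-4)·(-6)] = 1/8
L_1(-1) = (3)·(-3)/[(4)·(-2)] = 9/8
L_2(-1) = (3)·(-1)/[(6)·(2)] = -1/4
Sum: (-48)·(1/8) + 0 + 0 = -6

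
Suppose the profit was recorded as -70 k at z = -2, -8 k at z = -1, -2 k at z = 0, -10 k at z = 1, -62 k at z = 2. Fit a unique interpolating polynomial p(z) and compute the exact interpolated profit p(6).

-3830

Evaluate each Lagrange basis at z = 6:
L_0(6) = (7)·(6)·(5)·(4)/[(-1)·(-2)·(-3)·(-4)] = 35
L_1(6) = (8)·(6)·(5)·(4)/[(1)·(-1)·(-2)·(-3)] = -160
L_2(6) = (8)·(7)·(5)·(4)/[(2)·(1)·(-1)·(-2)] = 280
L_3(6) = (8)·(7)·(6)·(4)/[(3)·(2)·(1)·(-1)] = -224
L_4(6) = (8)·(7)·(6)·(5)/[(4)·(3)·(2)·(1)] = 70
Sum: (-70)·(35) + (-8)·(-160) + (-2)·(280) + (-10)·(-224) + (-62)·(70) = -3830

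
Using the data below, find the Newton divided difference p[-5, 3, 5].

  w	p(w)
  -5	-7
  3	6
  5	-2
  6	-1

-9/16

p[-5,3] = (6 - (-7)) / (3 - (-5)) = 13/8
p[3,5] = (-2 - 6) / (5 - 3) = -4
p[-5,3,5] = (-4 - 13/8) / (5 - (-5)) = -9/16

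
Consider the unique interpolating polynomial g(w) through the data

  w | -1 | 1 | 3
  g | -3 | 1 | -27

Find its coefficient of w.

L_0(w) = (w - 1)(w - 3) / [8] = (1/8)w^2 - (1/2)w + 3/8
L_1(w) = (w + 1)(w - 3) / [-4] = -(1/4)w^2 + (1/2)w + 3/4
L_2(w) = (w + 1)(w - 1) / [8] = (1/8)w^2 - 1/8
g(w) = (-3)·L_0 + 1·L_1 + (-27)·L_2
Only the coefficient of w is needed; take it from each L_i and combine:
(-3)·(-1/2) + 1·(1/2) + (-27)·(0) = 2

2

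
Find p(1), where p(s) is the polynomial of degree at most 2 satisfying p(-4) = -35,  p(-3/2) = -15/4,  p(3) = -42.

Evaluate each Lagrange basis at s = 1:
L_0(1) = (5/2)·(-2)/[(-5/2)·(-7)] = -2/7
L_1(1) = (5)·(-2)/[(5/2)·(-9/2)] = 8/9
L_2(1) = (5)·(5/2)/[(7)·(9/2)] = 25/63
Sum: (-35)·(-2/7) + (-15/4)·(8/9) + (-42)·(25/63) = -10

-10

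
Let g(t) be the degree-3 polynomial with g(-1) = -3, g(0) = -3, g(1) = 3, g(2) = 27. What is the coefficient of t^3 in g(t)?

L_0(t) = t(t - 1)(t - 2) / [-6] = -(1/6)t^3 + (1/2)t^2 - (1/3)t
L_1(t) = (t + 1)(t - 1)(t - 2) / [2] = (1/2)t^3 - t^2 - (1/2)t + 1
L_2(t) = (t + 1)t(t - 2) / [-2] = -(1/2)t^3 + (1/2)t^2 + t
L_3(t) = (t + 1)t(t - 1) / [6] = (1/6)t^3 - (1/6)t
g(t) = (-3)·L_0 + (-3)·L_1 + 3·L_2 + 27·L_3
Only the coefficient of t^3 is needed; take it from each L_i and combine:
(-3)·(-1/6) + (-3)·(1/2) + 3·(-1/2) + 27·(1/6) = 2

2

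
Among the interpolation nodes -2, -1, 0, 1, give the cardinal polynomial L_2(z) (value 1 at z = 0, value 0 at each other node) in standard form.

L_2(z) = (z + 2)(z + 1)(z - 1) / [(2)·(1)·(-1)]
       = (z^3 + 2z^2 - z - 2) / (-2)

L_2(z) = -(1/2)z^3 - z^2 + (1/2)z + 1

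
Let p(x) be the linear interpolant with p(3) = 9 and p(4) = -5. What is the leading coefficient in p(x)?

L_0(x) = (x - 4) / [-1] = -x + 4
L_1(x) = (x - 3) / [1] = x - 3
p(x) = 9·L_0 + (-5)·L_1
Only the coefficient of x is needed; take it from each L_i and combine:
9·(-1) + (-5)·(1) = -14

-14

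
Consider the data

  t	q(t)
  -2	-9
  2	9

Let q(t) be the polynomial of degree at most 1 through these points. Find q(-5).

Evaluate each Lagrange basis at t = -5:
L_0(-5) = (-7)/[(-4)] = 7/4
L_1(-5) = (-3)/[(4)] = -3/4
Sum: (-9)·(7/4) + 9·(-3/4) = -45/2

-45/2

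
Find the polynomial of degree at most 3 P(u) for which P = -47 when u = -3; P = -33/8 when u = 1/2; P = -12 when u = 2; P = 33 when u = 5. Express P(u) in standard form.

P(u) = u^3 - 3u^2 - 3u - 2

Newton's divided differences:
P[-3,1/2] = (-33/8 - (-47)) / (1/2 - (-3)) = 49/4
P[1/2,2] = (-12 - (-33/8)) / (2 - 1/2) = -21/4
P[2,5] = (33 - (-12)) / (5 - 2) = 15
P[-3,1/2,2] = (-21/4 - 49/4) / (2 - (-3)) = -7/2
P[1/2,2,5] = (15 - (-21/4)) / (5 - 1/2) = 9/2
P[-3,1/2,2,5] = (9/2 - (-7/2)) / (5 - (-3)) = 1
P(u) = -47 + (49/4)·(u + 3) + (-7/2)·(u + 3)(u - 1/2) + 1·(u + 3)(u - 1/2)(u - 2)
Expanding: P(u) = u^3 - 3u^2 - 3u - 2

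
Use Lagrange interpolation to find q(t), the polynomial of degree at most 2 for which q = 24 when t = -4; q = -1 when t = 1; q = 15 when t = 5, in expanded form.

Build the Lagrange basis polynomials:
L_0(t) = (t - 1)(t - 5) / [45] = (1/45)t^2 - (2/15)t + 1/9
L_1(t) = (t + 4)(t - 5) / [-20] = -(1/20)t^2 + (1/20)t + 1
L_2(t) = (t + 4)(t - 1) / [36] = (1/36)t^2 + (1/12)t - 1/9
q(t) = 24·L_0 + (-1)·L_1 + 15·L_2
  24·L_0(t) = (8/15)t^2 - (16/5)t + 8/3
  (-1)·L_1(t) = (1/20)t^2 - (1/20)t - 1
  15·L_2(t) = (5/12)t^2 + (5/4)t - 5/3
Adding term by term: t^2 - 2t

q(t) = t^2 - 2t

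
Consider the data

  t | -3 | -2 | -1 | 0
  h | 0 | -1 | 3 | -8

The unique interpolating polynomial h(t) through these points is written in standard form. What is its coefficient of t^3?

-10/3

The leading coefficient equals the top divided difference h[-3,-2,-1,0].
h[-3,-2] = (-1 - 0) / (-2 - (-3)) = -1
h[-2,-1] = (3 - (-1)) / (-1 - (-2)) = 4
h[-1,0] = (-8 - 3) / (0 - (-1)) = -11
h[-3,-2,-1] = (4 - (-1)) / (-1 - (-3)) = 5/2
h[-2,-1,0] = (-11 - 4) / (0 - (-2)) = -15/2
h[-3,-2,-1,0] = (-15/2 - 5/2) / (0 - (-3)) = -10/3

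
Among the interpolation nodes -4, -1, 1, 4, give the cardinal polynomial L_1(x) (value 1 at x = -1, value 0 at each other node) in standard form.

L_1(x) = (1/30)x^3 - (1/30)x^2 - (8/15)x + 8/15

L_1(x) = (x + 4)(x - 1)(x - 4) / [(3)·(-2)·(-5)]
       = (x^3 - x^2 - 16x + 16) / (30)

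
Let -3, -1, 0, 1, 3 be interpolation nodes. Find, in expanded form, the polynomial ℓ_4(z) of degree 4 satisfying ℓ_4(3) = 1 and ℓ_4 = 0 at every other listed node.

ℓ_4(z) = (z + 3)(z + 1)z(z - 1) / [(6)·(4)·(3)·(2)]
       = (z^4 + 3z^3 - z^2 - 3z) / (144)

ℓ_4(z) = (1/144)z^4 + (1/48)z^3 - (1/144)z^2 - (1/48)z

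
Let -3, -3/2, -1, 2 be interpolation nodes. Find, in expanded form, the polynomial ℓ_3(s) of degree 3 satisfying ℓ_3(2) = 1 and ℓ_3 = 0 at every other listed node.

ℓ_3(s) = (s + 3)(s + 3/2)(s + 1) / [(5)·(7/2)·(3)]
       = (s^3 + (11/2)s^2 + 9s + 9/2) / (105/2)

ℓ_3(s) = (2/105)s^3 + (11/105)s^2 + (6/35)s + 3/35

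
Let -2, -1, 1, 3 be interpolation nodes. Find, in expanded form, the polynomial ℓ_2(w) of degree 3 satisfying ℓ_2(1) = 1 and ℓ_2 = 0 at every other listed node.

ℓ_2(w) = (w + 2)(w + 1)(w - 3) / [(3)·(2)·(-2)]
       = (w^3 - 7w - 6) / (-12)

ℓ_2(w) = -(1/12)w^3 + (7/12)w + 1/2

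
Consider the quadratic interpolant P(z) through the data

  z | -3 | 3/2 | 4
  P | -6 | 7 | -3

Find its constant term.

149/21

Build the Lagrange basis polynomials:
L_0(z) = (z - 3/2)(z - 4) / [63/2] = (2/63)z^2 - (11/63)z + 4/21
L_1(z) = (z + 3)(z - 4) / [-45/4] = -(4/45)z^2 + (4/45)z + 16/15
L_2(z) = (z + 3)(z - 3/2) / [35/2] = (2/35)z^2 + (3/35)z - 9/35
P(z) = (-6)·L_0 + 7·L_1 + (-3)·L_2
Only the constant term is needed; take it from each L_i and combine:
(-6)·(4/21) + 7·(16/15) + (-3)·(-9/35) = 149/21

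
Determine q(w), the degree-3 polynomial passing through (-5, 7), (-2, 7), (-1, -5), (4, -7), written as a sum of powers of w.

L_0(w) = (w + 2)(w + 1)(w - 4) / [-108] = -(1/108)w^3 + (1/108)w^2 + (5/54)w + 2/27
L_1(w) = (w + 5)(w + 1)(w - 4) / [18] = (1/18)w^3 + (1/9)w^2 - (19/18)w - 10/9
L_2(w) = (w + 5)(w + 2)(w - 4) / [-20] = -(1/20)w^3 - (3/20)w^2 + (9/10)w + 2
L_3(w) = (w + 5)(w + 2)(w + 1) / [270] = (1/270)w^3 + (4/135)w^2 + (17/270)w + 1/27
q(w) = 7·L_0 + 7·L_1 + (-5)·L_2 + (-7)·L_3
  7·L_0(w) = -(7/108)w^3 + (7/108)w^2 + (35/54)w + 14/27
  7·L_1(w) = (7/18)w^3 + (7/9)w^2 - (133/18)w - 70/9
  (-5)·L_2(w) = (1/4)w^3 + (3/4)w^2 - (9/2)w - 10
  (-7)·L_3(w) = -(7/270)w^3 - (28/135)w^2 - (119/270)w - 7/27
Adding term by term: (74/135)w^3 + (187/135)w^2 - (1577/135)w - 473/27

q(w) = (74/135)w^3 + (187/135)w^2 - (1577/135)w - 473/27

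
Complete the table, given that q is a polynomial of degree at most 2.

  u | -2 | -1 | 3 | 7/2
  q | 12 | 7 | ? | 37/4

7

The 3 known values determine q uniquely (degree ≤ 2).
Evaluate each Lagrange basis at u = 3:
L_0(3) = (4)·(-1/2)/[(-1)·(-11/2)] = -4/11
L_1(3) = (5)·(-1/2)/[(1)·(-9/2)] = 5/9
L_2(3) = (5)·(4)/[(11/2)·(9/2)] = 80/99
Sum: 12·(-4/11) + 7·(5/9) + 37/4·(80/99) = 7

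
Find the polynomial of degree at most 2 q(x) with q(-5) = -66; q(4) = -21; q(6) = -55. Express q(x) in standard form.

Build the Lagrange basis polynomials:
L_0(x) = (x - 4)(x - 6) / [99] = (1/99)x^2 - (10/99)x + 8/33
L_1(x) = (x + 5)(x - 6) / [-18] = -(1/18)x^2 + (1/18)x + 5/3
L_2(x) = (x + 5)(x - 4) / [22] = (1/22)x^2 + (1/22)x - 10/11
q(x) = (-66)·L_0 + (-21)·L_1 + (-55)·L_2
  (-66)·L_0(x) = -(2/3)x^2 + (20/3)x - 16
  (-21)·L_1(x) = (7/6)x^2 - (7/6)x - 35
  (-55)·L_2(x) = -(5/2)x^2 - (5/2)x + 50
Adding term by term: -2x^2 + 3x - 1

q(x) = -2x^2 + 3x - 1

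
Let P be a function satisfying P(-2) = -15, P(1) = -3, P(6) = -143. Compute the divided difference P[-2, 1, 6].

P[-2,1] = (-3 - (-15)) / (1 - (-2)) = 4
P[1,6] = (-143 - (-3)) / (6 - 1) = -28
P[-2,1,6] = (-28 - 4) / (6 - (-2)) = -4

-4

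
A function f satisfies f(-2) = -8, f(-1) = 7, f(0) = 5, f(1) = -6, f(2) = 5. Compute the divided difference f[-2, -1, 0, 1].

4/3

f[-2,-1] = (7 - (-8)) / (-1 - (-2)) = 15
f[-1,0] = (5 - 7) / (0 - (-1)) = -2
f[0,1] = (-6 - 5) / (1 - 0) = -11
f[-2,-1,0] = (-2 - 15) / (0 - (-2)) = -17/2
f[-1,0,1] = (-11 - (-2)) / (1 - (-1)) = -9/2
f[-2,-1,0,1] = (-9/2 - (-17/2)) / (1 - (-2)) = 4/3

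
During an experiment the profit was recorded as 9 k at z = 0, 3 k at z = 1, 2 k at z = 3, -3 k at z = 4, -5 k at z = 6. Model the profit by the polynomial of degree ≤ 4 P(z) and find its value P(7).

108/5

L_0(7) = (6)·(4)·(3)·(1)/[(-1)·(-3)·(-4)·(-6)] = 1
L_1(7) = (7)·(4)·(3)·(1)/[(1)·(-2)·(-3)·(-5)] = -14/5
L_2(7) = (7)·(6)·(3)·(1)/[(3)·(2)·(-1)·(-3)] = 7
L_3(7) = (7)·(6)·(4)·(1)/[(4)·(3)·(1)·(-2)] = -7
L_4(7) = (7)·(6)·(4)·(3)/[(6)·(5)·(3)·(2)] = 14/5
Sum: 9·(1) + 3·(-14/5) + 2·(7) + (-3)·(-7) + (-5)·(14/5) = 108/5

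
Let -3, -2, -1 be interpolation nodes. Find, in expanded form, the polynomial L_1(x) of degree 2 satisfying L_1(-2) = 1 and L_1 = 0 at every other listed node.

L_1(x) = -x^2 - 4x - 3

L_1(x) = (x + 3)(x + 1) / [(1)·(-1)]
       = (x^2 + 4x + 3) / (-1)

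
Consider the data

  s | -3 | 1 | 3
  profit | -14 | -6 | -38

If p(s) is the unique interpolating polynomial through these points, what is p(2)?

Evaluate each Lagrange basis at s = 2:
L_0(2) = (1)·(-1)/[(-4)·(-6)] = -1/24
L_1(2) = (5)·(-1)/[(4)·(-2)] = 5/8
L_2(2) = (5)·(1)/[(6)·(2)] = 5/12
Sum: (-14)·(-1/24) + (-6)·(5/8) + (-38)·(5/12) = -19

-19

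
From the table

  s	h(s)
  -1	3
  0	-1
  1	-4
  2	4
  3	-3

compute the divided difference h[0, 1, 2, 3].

-13/3

h[0,1] = (-4 - (-1)) / (1 - 0) = -3
h[1,2] = (4 - (-4)) / (2 - 1) = 8
h[2,3] = (-3 - 4) / (3 - 2) = -7
h[0,1,2] = (8 - (-3)) / (2 - 0) = 11/2
h[1,2,3] = (-7 - 8) / (3 - 1) = -15/2
h[0,1,2,3] = (-15/2 - 11/2) / (3 - 0) = -13/3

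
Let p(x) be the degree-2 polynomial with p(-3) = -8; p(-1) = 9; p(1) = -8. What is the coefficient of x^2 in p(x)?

-17/4

L_0(x) = (x + 1)(x - 1) / [8] = (1/8)x^2 - 1/8
L_1(x) = (x + 3)(x - 1) / [-4] = -(1/4)x^2 - (1/2)x + 3/4
L_2(x) = (x + 3)(x + 1) / [8] = (1/8)x^2 + (1/2)x + 3/8
p(x) = (-8)·L_0 + 9·L_1 + (-8)·L_2
Only the coefficient of x^2 is needed; take it from each L_i and combine:
(-8)·(1/8) + 9·(-1/4) + (-8)·(1/8) = -17/4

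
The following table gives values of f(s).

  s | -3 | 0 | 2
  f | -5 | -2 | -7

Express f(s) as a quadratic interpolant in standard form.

f(s) = -(7/10)s^2 - (11/10)s - 2

Build the Lagrange basis polynomials:
L_0(s) = s(s - 2) / [15] = (1/15)s^2 - (2/15)s
L_1(s) = (s + 3)(s - 2) / [-6] = -(1/6)s^2 - (1/6)s + 1
L_2(s) = (s + 3)s / [10] = (1/10)s^2 + (3/10)s
f(s) = (-5)·L_0 + (-2)·L_1 + (-7)·L_2
  (-5)·L_0(s) = -(1/3)s^2 + (2/3)s
  (-2)·L_1(s) = (1/3)s^2 + (1/3)s - 2
  (-7)·L_2(s) = -(7/10)s^2 - (21/10)s
Adding term by term: -(7/10)s^2 - (11/10)s - 2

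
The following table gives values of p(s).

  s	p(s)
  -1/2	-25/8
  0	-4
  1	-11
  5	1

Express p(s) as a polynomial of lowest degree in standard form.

L_0(s) = s(s - 1)(s - 5) / [-33/8] = -(8/33)s^3 + (16/11)s^2 - (40/33)s
L_1(s) = (s + 1/2)(s - 1)(s - 5) / [5/2] = (2/5)s^3 - (11/5)s^2 + (4/5)s + 1
L_2(s) = (s + 1/2)s(s - 5) / [-6] = -(1/6)s^3 + (3/4)s^2 + (5/12)s
L_3(s) = (s + 1/2)s(s - 1) / [110] = (1/110)s^3 - (1/220)s^2 - (1/220)s
p(s) = (-25/8)·L_0 + (-4)·L_1 + (-11)·L_2 + 1·L_3
  (-25/8)·L_0(s) = (25/33)s^3 - (50/11)s^2 + (125/33)s
  (-4)·L_1(s) = -(8/5)s^3 + (44/5)s^2 - (16/5)s - 4
  (-11)·L_2(s) = (11/6)s^3 - (33/4)s^2 - (55/12)s
  1·L_3(s) = (1/110)s^3 - (1/220)s^2 - (1/220)s
Adding term by term: s^3 - 4s^2 - 4s - 4

p(s) = s^3 - 4s^2 - 4s - 4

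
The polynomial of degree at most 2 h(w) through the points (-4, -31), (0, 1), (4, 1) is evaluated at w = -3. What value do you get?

Using Newton's divided-difference form:
h[-4,0] = (1 - (-31)) / (0 - (-4)) = 8
h[0,4] = (1 - 1) / (4 - 0) = 0
h[-4,0,4] = (0 - 8) / (4 - (-4)) = -1
h(-3) = -31 + 8·(1) + (-1)·(1)·(-3) = -20

-20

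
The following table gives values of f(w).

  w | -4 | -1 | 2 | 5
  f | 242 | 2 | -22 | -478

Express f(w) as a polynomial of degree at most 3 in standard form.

Newton's divided differences:
f[-4,-1] = (2 - 242) / (-1 - (-4)) = -80
f[-1,2] = (-22 - 2) / (2 - (-1)) = -8
f[2,5] = (-478 - (-22)) / (5 - 2) = -152
f[-4,-1,2] = (-8 - (-80)) / (2 - (-4)) = 12
f[-1,2,5] = (-152 - (-8)) / (5 - (-1)) = -24
f[-4,-1,2,5] = (-24 - 12) / (5 - (-4)) = -4
f(w) = 242 + (-80)·(w + 4) + 12·(w + 4)(w + 1) + (-4)·(w + 4)(w + 1)(w - 2)
Expanding: f(w) = -4w^3 + 4w + 2

f(w) = -4w^3 + 4w + 2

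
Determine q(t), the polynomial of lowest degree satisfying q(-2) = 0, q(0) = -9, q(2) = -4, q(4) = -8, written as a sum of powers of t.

Newton's divided differences:
q[-2,0] = (-9 - 0) / (0 - (-2)) = -9/2
q[0,2] = (-4 - (-9)) / (2 - 0) = 5/2
q[2,4] = (-8 - (-4)) / (4 - 2) = -2
q[-2,0,2] = (5/2 - (-9/2)) / (2 - (-2)) = 7/4
q[0,2,4] = (-2 - 5/2) / (4 - 0) = -9/8
q[-2,0,2,4] = (-9/8 - 7/4) / (4 - (-2)) = -23/48
q(t) = (-9/2)·(t + 2) + (7/4)·(t + 2)t + (-23/48)·(t + 2)t(t - 2)
Expanding: q(t) = -(23/48)t^3 + (7/4)t^2 + (11/12)t - 9

q(t) = -(23/48)t^3 + (7/4)t^2 + (11/12)t - 9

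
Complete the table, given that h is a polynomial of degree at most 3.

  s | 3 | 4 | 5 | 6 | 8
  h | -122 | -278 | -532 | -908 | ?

-2122

The 4 known values determine h uniquely (degree ≤ 3).
Evaluate each Lagrange basis at s = 8:
L_0(8) = (4)·(3)·(2)/[(-1)·(-2)·(-3)] = -4
L_1(8) = (5)·(3)·(2)/[(1)·(-1)·(-2)] = 15
L_2(8) = (5)·(4)·(2)/[(2)·(1)·(-1)] = -20
L_3(8) = (5)·(4)·(3)/[(3)·(2)·(1)] = 10
Sum: (-122)·(-4) + (-278)·(15) + (-532)·(-20) + (-908)·(10) = -2122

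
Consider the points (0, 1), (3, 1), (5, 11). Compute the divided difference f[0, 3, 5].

f[0,3] = (1 - 1) / (3 - 0) = 0
f[3,5] = (11 - 1) / (5 - 3) = 5
f[0,3,5] = (5 - 0) / (5 - 0) = 1

1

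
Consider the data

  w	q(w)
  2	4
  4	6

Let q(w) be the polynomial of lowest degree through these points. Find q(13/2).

17/2

Evaluate each Lagrange basis at w = 13/2:
L_0(13/2) = (5/2)/[(-2)] = -5/4
L_1(13/2) = (9/2)/[(2)] = 9/4
Sum: 4·(-5/4) + 6·(9/4) = 17/2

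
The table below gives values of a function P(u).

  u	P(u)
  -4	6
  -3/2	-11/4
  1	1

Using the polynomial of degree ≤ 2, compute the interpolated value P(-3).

1

L_0(-3) = (-3/2)·(-4)/[(-5/2)·(-5)] = 12/25
L_1(-3) = (1)·(-4)/[(5/2)·(-5/2)] = 16/25
L_2(-3) = (1)·(-3/2)/[(5)·(5/2)] = -3/25
Sum: 6·(12/25) + (-11/4)·(16/25) + 1·(-3/25) = 1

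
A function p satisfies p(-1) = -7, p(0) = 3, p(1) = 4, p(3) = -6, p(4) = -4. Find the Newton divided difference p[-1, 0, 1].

-9/2

p[-1,0] = (3 - (-7)) / (0 - (-1)) = 10
p[0,1] = (4 - 3) / (1 - 0) = 1
p[-1,0,1] = (1 - 10) / (1 - (-1)) = -9/2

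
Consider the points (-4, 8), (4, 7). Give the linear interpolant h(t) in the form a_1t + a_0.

h(t) = -(1/8)t + 15/2

Build the Lagrange basis polynomials:
L_0(t) = (t - 4) / [-8] = -(1/8)t + 1/2
L_1(t) = (t + 4) / [8] = (1/8)t + 1/2
h(t) = 8·L_0 + 7·L_1
  8·L_0(t) = -t + 4
  7·L_1(t) = (7/8)t + 7/2
Adding term by term: -(1/8)t + 15/2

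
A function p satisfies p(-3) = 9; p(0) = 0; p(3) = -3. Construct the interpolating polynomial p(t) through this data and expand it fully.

p(t) = (1/3)t^2 - 2t

Newton's divided differences:
p[-3,0] = (0 - 9) / (0 - (-3)) = -3
p[0,3] = (-3 - 0) / (3 - 0) = -1
p[-3,0,3] = (-1 - (-3)) / (3 - (-3)) = 1/3
p(t) = 9 + (-3)·(t + 3) + (1/3)·(t + 3)t
Expanding: p(t) = (1/3)t^2 - 2t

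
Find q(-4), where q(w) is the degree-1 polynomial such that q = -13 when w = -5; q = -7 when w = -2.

L_0(-4) = (-2)/[(-3)] = 2/3
L_1(-4) = (1)/[(3)] = 1/3
Sum: (-13)·(2/3) + (-7)·(1/3) = -11

-11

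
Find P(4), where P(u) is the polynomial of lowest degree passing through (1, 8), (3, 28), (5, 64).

44

Using Newton's divided-difference form:
P[1,3] = (28 - 8) / (3 - 1) = 10
P[3,5] = (64 - 28) / (5 - 3) = 18
P[1,3,5] = (18 - 10) / (5 - 1) = 2
P(4) = 8 + 10·(3) + 2·(3)·(1) = 44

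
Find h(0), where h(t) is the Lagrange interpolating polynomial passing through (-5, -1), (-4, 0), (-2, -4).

Evaluate each Lagrange basis at t = 0:
L_0(0) = (4)·(2)/[(-1)·(-3)] = 8/3
L_1(0) = (5)·(2)/[(1)·(-2)] = -5
L_2(0) = (5)·(4)/[(3)·(2)] = 10/3
Sum: (-1)·(8/3) + 0 + (-4)·(10/3) = -16

-16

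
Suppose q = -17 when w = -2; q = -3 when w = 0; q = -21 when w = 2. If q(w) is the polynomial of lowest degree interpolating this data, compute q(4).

Evaluate each Lagrange basis at w = 4:
L_0(4) = (4)·(2)/[(-2)·(-4)] = 1
L_1(4) = (6)·(2)/[(2)·(-2)] = -3
L_2(4) = (6)·(4)/[(4)·(2)] = 3
Sum: (-17)·(1) + (-3)·(-3) + (-21)·(3) = -71

-71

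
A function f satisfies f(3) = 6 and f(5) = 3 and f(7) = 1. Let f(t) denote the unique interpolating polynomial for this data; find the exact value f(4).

35/8

Using Newton's divided-difference form:
f[3,5] = (3 - 6) / (5 - 3) = -3/2
f[5,7] = (1 - 3) / (7 - 5) = -1
f[3,5,7] = (-1 - (-3/2)) / (7 - 3) = 1/8
f(4) = 6 + (-3/2)·(1) + (1/8)·(1)·(-1) = 35/8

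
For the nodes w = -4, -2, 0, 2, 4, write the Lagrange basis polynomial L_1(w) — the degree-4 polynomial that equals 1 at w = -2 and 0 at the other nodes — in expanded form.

L_1(w) = (w + 4)w(w - 2)(w - 4) / [(2)·(-2)·(-4)·(-6)]
       = (w^4 - 2w^3 - 16w^2 + 32w) / (-96)

L_1(w) = -(1/96)w^4 + (1/48)w^3 + (1/6)w^2 - (1/3)w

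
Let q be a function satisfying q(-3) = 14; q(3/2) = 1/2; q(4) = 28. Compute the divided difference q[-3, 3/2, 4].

2

q[-3,3/2] = (1/2 - 14) / (3/2 - (-3)) = -3
q[3/2,4] = (28 - 1/2) / (4 - 3/2) = 11
q[-3,3/2,4] = (11 - (-3)) / (4 - (-3)) = 2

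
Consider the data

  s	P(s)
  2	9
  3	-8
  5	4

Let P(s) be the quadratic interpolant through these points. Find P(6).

Evaluate each Lagrange basis at s = 6:
L_0(6) = (3)·(1)/[(-1)·(-3)] = 1
L_1(6) = (4)·(1)/[(1)·(-2)] = -2
L_2(6) = (4)·(3)/[(3)·(2)] = 2
Sum: 9·(1) + (-8)·(-2) + 4·(2) = 33

33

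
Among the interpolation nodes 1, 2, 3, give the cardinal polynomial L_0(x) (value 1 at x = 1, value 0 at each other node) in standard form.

L_0(x) = (1/2)x^2 - (5/2)x + 3

L_0(x) = (x - 2)(x - 3) / [(-1)·(-2)]
       = (x^2 - 5x + 6) / (2)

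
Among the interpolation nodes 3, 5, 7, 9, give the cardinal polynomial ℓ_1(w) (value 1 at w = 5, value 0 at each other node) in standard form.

ℓ_1(w) = (w - 3)(w - 7)(w - 9) / [(2)·(-2)·(-4)]
       = (w^3 - 19w^2 + 111w - 189) / (16)

ℓ_1(w) = (1/16)w^3 - (19/16)w^2 + (111/16)w - 189/16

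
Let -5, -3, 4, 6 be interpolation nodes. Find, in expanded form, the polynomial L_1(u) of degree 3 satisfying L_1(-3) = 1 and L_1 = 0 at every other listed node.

L_1(u) = (u + 5)(u - 4)(u - 6) / [(2)·(-7)·(-9)]
       = (u^3 - 5u^2 - 26u + 120) / (126)

L_1(u) = (1/126)u^3 - (5/126)u^2 - (13/63)u + 20/21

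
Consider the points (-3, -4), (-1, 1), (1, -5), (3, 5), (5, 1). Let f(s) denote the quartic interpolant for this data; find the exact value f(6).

L_0(6) = (7)·(5)·(3)·(1)/[(-2)·(-4)·(-6)·(-8)] = 35/128
L_1(6) = (9)·(5)·(3)·(1)/[(2)·(-2)·(-4)·(-6)] = -45/32
L_2(6) = (9)·(7)·(3)·(1)/[(4)·(2)·(-2)·(-4)] = 189/64
L_3(6) = (9)·(7)·(5)·(1)/[(6)·(4)·(2)·(-2)] = -105/32
L_4(6) = (9)·(7)·(5)·(3)/[(8)·(6)·(4)·(2)] = 315/128
Sum: (-4)·(35/128) + 1·(-45/32) + (-5)·(189/64) + 5·(-105/32) + 1·(315/128) = -3995/128

-3995/128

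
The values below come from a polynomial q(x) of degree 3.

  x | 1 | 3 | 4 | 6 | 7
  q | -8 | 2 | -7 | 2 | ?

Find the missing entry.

42

The 4 known values determine q uniquely (degree ≤ 3).
L_0(7) = (4)·(3)·(1)/[(-2)·(-3)·(-5)] = -2/5
L_1(7) = (6)·(3)·(1)/[(2)·(-1)·(-3)] = 3
L_2(7) = (6)·(4)·(1)/[(3)·(1)·(-2)] = -4
L_3(7) = (6)·(4)·(3)/[(5)·(3)·(2)] = 12/5
Sum: (-8)·(-2/5) + 2·(3) + (-7)·(-4) + 2·(12/5) = 42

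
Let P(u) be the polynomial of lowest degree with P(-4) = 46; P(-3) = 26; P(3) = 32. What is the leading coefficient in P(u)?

L_0(u) = (u + 3)(u - 3) / [7] = (1/7)u^2 - 9/7
L_1(u) = (u + 4)(u - 3) / [-6] = -(1/6)u^2 - (1/6)u + 2
L_2(u) = (u + 4)(u + 3) / [42] = (1/42)u^2 + (1/6)u + 2/7
P(u) = 46·L_0 + 26·L_1 + 32·L_2
Only the coefficient of u^2 is needed; take it from each L_i and combine:
46·(1/7) + 26·(-1/6) + 32·(1/42) = 3

3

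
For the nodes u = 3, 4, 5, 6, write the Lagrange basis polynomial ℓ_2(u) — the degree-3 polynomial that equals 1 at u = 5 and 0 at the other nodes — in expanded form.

ℓ_2(u) = (u - 3)(u - 4)(u - 6) / [(2)·(1)·(-1)]
       = (u^3 - 13u^2 + 54u - 72) / (-2)

ℓ_2(u) = -(1/2)u^3 + (13/2)u^2 - 27u + 36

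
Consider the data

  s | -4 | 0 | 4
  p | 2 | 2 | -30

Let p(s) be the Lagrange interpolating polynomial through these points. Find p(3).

-19

L_0(3) = (3)·(-1)/[(-4)·(-8)] = -3/32
L_1(3) = (7)·(-1)/[(4)·(-4)] = 7/16
L_2(3) = (7)·(3)/[(8)·(4)] = 21/32
Sum: 2·(-3/32) + 2·(7/16) + (-30)·(21/32) = -19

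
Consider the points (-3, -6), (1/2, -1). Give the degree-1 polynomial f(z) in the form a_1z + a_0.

f(z) = (10/7)z - 12/7

Build the Lagrange basis polynomials:
L_0(z) = (z - 1/2) / [-7/2] = -(2/7)z + 1/7
L_1(z) = (z + 3) / [7/2] = (2/7)z + 6/7
f(z) = (-6)·L_0 + (-1)·L_1
  (-6)·L_0(z) = (12/7)z - 6/7
  (-1)·L_1(z) = -(2/7)z - 6/7
Adding term by term: (10/7)z - 12/7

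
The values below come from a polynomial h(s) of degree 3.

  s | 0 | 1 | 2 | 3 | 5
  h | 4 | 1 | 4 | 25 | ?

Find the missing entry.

169

The 4 known values determine h uniquely (degree ≤ 3).
Evaluate each Lagrange basis at s = 5:
L_0(5) = (4)·(3)·(2)/[(-1)·(-2)·(-3)] = -4
L_1(5) = (5)·(3)·(2)/[(1)·(-1)·(-2)] = 15
L_2(5) = (5)·(4)·(2)/[(2)·(1)·(-1)] = -20
L_3(5) = (5)·(4)·(3)/[(3)·(2)·(1)] = 10
Sum: 4·(-4) + 1·(15) + 4·(-20) + 25·(10) = 169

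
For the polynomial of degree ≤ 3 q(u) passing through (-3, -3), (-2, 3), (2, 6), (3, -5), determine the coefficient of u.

97/60

Build the Lagrange basis polynomials:
L_0(u) = (u + 2)(u - 2)(u - 3) / [-30] = -(1/30)u^3 + (1/10)u^2 + (2/15)u - 2/5
L_1(u) = (u + 3)(u - 2)(u - 3) / [20] = (1/20)u^3 - (1/10)u^2 - (9/20)u + 9/10
L_2(u) = (u + 3)(u + 2)(u - 3) / [-20] = -(1/20)u^3 - (1/10)u^2 + (9/20)u + 9/10
L_3(u) = (u + 3)(u + 2)(u - 2) / [30] = (1/30)u^3 + (1/10)u^2 - (2/15)u - 2/5
q(u) = (-3)·L_0 + 3·L_1 + 6·L_2 + (-5)·L_3
Only the coefficient of u is needed; take it from each L_i and combine:
(-3)·(2/15) + 3·(-9/20) + 6·(9/20) + (-5)·(-2/15) = 97/60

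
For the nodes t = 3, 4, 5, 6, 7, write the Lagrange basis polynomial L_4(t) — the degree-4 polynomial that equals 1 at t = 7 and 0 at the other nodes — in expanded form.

L_4(t) = (1/24)t^4 - (3/4)t^3 + (119/24)t^2 - (57/4)t + 15

L_4(t) = (t - 3)(t - 4)(t - 5)(t - 6) / [(4)·(3)·(2)·(1)]
       = (t^4 - 18t^3 + 119t^2 - 342t + 360) / (24)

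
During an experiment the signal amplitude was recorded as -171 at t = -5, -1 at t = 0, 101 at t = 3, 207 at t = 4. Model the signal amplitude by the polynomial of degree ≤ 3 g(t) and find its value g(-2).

Evaluate each Lagrange basis at t = -2:
L_0(-2) = (-2)·(-5)·(-6)/[(-5)·(-8)·(-9)] = 1/6
L_1(-2) = (3)·(-5)·(-6)/[(5)·(-3)·(-4)] = 3/2
L_2(-2) = (3)·(-2)·(-6)/[(8)·(3)·(-1)] = -3/2
L_3(-2) = (3)·(-2)·(-5)/[(9)·(4)·(1)] = 5/6
Sum: (-171)·(1/6) + (-1)·(3/2) + 101·(-3/2) + 207·(5/6) = -9

-9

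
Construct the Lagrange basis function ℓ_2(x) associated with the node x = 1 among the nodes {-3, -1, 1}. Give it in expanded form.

ℓ_2(x) = (x + 3)(x + 1) / [(4)·(2)]
       = (x^2 + 4x + 3) / (8)

ℓ_2(x) = (1/8)x^2 + (1/2)x + 3/8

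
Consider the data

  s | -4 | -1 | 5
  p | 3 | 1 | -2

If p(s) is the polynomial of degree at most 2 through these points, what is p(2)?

L_0(2) = (3)·(-3)/[(-3)·(-9)] = -1/3
L_1(2) = (6)·(-3)/[(3)·(-6)] = 1
L_2(2) = (6)·(3)/[(9)·(6)] = 1/3
Sum: 3·(-1/3) + 1·(1) + (-2)·(1/3) = -2/3

-2/3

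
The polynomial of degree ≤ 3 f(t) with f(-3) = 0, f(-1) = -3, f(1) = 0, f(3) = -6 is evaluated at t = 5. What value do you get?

-36

Using Newton's divided-difference form:
f[-3,-1] = (-3 - 0) / (-1 - (-3)) = -3/2
f[-1,1] = (0 - (-3)) / (1 - (-1)) = 3/2
f[1,3] = (-6 - 0) / (3 - 1) = -3
f[-3,-1,1] = (3/2 - (-3/2)) / (1 - (-3)) = 3/4
f[-1,1,3] = (-3 - 3/2) / (3 - (-1)) = -9/8
f[-3,-1,1,3] = (-9/8 - 3/4) / (3 - (-3)) = -5/16
f(5) = 0 + (-3/2)·(8) + (3/4)·(8)·(6) + (-5/16)·(8)·(6)·(4) = -36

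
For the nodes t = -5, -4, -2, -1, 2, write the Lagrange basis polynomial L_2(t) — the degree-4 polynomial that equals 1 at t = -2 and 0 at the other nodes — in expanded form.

L_2(t) = (t + 5)(t + 4)(t + 1)(t - 2) / [(3)·(2)·(-1)·(-4)]
       = (t^4 + 8t^3 + 9t^2 - 38t - 40) / (24)

L_2(t) = (1/24)t^4 + (1/3)t^3 + (3/8)t^2 - (19/12)t - 5/3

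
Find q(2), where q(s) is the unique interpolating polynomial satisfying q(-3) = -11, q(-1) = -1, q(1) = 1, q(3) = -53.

Evaluate each Lagrange basis at s = 2:
L_0(2) = (3)·(1)·(-1)/[(-2)·(-4)·(-6)] = 1/16
L_1(2) = (5)·(1)·(-1)/[(2)·(-2)·(-4)] = -5/16
L_2(2) = (5)·(3)·(-1)/[(4)·(2)·(-2)] = 15/16
L_3(2) = (5)·(3)·(1)/[(6)·(4)·(2)] = 5/16
Sum: (-11)·(1/16) + (-1)·(-5/16) + 1·(15/16) + (-53)·(5/16) = -16

-16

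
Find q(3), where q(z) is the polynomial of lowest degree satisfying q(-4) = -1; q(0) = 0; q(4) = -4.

Using Newton's divided-difference form:
q[-4,0] = (0 - (-1)) / (0 - (-4)) = 1/4
q[0,4] = (-4 - 0) / (4 - 0) = -1
q[-4,0,4] = (-1 - 1/4) / (4 - (-4)) = -5/32
q(3) = -1 + (1/4)·(7) + (-5/32)·(7)·(3) = -81/32

-81/32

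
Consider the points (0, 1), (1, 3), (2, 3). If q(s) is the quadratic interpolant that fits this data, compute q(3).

1

L_0(3) = (2)·(1)/[(-1)·(-2)] = 1
L_1(3) = (3)·(1)/[(1)·(-1)] = -3
L_2(3) = (3)·(2)/[(2)·(1)] = 3
Sum: 1·(1) + 3·(-3) + 3·(3) = 1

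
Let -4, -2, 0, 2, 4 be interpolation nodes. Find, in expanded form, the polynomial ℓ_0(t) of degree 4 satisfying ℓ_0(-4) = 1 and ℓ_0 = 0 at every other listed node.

ℓ_0(t) = (1/384)t^4 - (1/96)t^3 - (1/96)t^2 + (1/24)t

ℓ_0(t) = (t + 2)t(t - 2)(t - 4) / [(-2)·(-4)·(-6)·(-8)]
       = (t^4 - 4t^3 - 4t^2 + 16t) / (384)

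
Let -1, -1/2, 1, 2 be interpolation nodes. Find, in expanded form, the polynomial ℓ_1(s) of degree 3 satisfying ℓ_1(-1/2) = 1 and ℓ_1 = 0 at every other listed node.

ℓ_1(s) = (s + 1)(s - 1)(s - 2) / [(1/2)·(-3/2)·(-5/2)]
       = (s^3 - 2s^2 - s + 2) / (15/8)

ℓ_1(s) = (8/15)s^3 - (16/15)s^2 - (8/15)s + 16/15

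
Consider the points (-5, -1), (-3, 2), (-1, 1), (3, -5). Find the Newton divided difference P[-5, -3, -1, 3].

1/24

P[-5,-3] = (2 - (-1)) / (-3 - (-5)) = 3/2
P[-3,-1] = (1 - 2) / (-1 - (-3)) = -1/2
P[-1,3] = (-5 - 1) / (3 - (-1)) = -3/2
P[-5,-3,-1] = (-1/2 - 3/2) / (-1 - (-5)) = -1/2
P[-3,-1,3] = (-3/2 - (-1/2)) / (3 - (-3)) = -1/6
P[-5,-3,-1,3] = (-1/6 - (-1/2)) / (3 - (-5)) = 1/24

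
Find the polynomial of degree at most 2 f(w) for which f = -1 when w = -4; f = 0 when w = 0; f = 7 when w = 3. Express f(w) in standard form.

Newton's divided differences:
f[-4,0] = (0 - (-1)) / (0 - (-4)) = 1/4
f[0,3] = (7 - 0) / (3 - 0) = 7/3
f[-4,0,3] = (7/3 - 1/4) / (3 - (-4)) = 25/84
f(w) = -1 + (1/4)·(w + 4) + (25/84)·(w + 4)w
Expanding: f(w) = (25/84)w^2 + (121/84)w

f(w) = (25/84)w^2 + (121/84)w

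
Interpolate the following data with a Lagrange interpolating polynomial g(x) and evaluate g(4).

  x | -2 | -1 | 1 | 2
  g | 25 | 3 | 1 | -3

-77

L_0(4) = (5)·(3)·(2)/[(-1)·(-3)·(-4)] = -5/2
L_1(4) = (6)·(3)·(2)/[(1)·(-2)·(-3)] = 6
L_2(4) = (6)·(5)·(2)/[(3)·(2)·(-1)] = -10
L_3(4) = (6)·(5)·(3)/[(4)·(3)·(1)] = 15/2
Sum: 25·(-5/2) + 3·(6) + 1·(-10) + (-3)·(15/2) = -77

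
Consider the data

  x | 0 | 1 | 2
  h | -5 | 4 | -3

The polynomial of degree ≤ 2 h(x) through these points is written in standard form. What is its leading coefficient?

L_0(x) = (x - 1)(x - 2) / [2] = (1/2)x^2 - (3/2)x + 1
L_1(x) = x(x - 2) / [-1] = -x^2 + 2x
L_2(x) = x(x - 1) / [2] = (1/2)x^2 - (1/2)x
h(x) = (-5)·L_0 + 4·L_1 + (-3)·L_2
Only the coefficient of x^2 is needed; take it from each L_i and combine:
(-5)·(1/2) + 4·(-1) + (-3)·(1/2) = -8

-8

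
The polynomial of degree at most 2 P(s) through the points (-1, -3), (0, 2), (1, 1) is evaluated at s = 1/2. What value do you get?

9/4

L_0(1/2) = (1/2)·(-1/2)/[(-1)·(-2)] = -1/8
L_1(1/2) = (3/2)·(-1/2)/[(1)·(-1)] = 3/4
L_2(1/2) = (3/2)·(1/2)/[(2)·(1)] = 3/8
Sum: (-3)·(-1/8) + 2·(3/4) + 1·(3/8) = 9/4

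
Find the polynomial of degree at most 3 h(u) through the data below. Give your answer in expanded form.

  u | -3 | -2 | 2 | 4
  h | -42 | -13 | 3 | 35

Newton's divided differences:
h[-3,-2] = (-13 - (-42)) / (-2 - (-3)) = 29
h[-2,2] = (3 - (-13)) / (2 - (-2)) = 4
h[2,4] = (35 - 3) / (4 - 2) = 16
h[-3,-2,2] = (4 - 29) / (2 - (-3)) = -5
h[-2,2,4] = (16 - 4) / (4 - (-2)) = 2
h[-3,-2,2,4] = (2 - (-5)) / (4 - (-3)) = 1
h(u) = -42 + 29·(u + 3) + (-5)·(u + 3)(u + 2) + 1·(u + 3)(u + 2)(u - 2)
Expanding: h(u) = u^3 - 2u^2 + 3

h(u) = u^3 - 2u^2 + 3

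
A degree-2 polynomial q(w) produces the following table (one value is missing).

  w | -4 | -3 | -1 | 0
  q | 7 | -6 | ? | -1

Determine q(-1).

-10

The 3 known values determine q uniquely (degree ≤ 2).
Evaluate each Lagrange basis at w = -1:
L_0(-1) = (2)·(-1)/[(-1)·(-4)] = -1/2
L_1(-1) = (3)·(-1)/[(1)·(-3)] = 1
L_2(-1) = (3)·(2)/[(4)·(3)] = 1/2
Sum: 7·(-1/2) + (-6)·(1) + (-1)·(1/2) = -10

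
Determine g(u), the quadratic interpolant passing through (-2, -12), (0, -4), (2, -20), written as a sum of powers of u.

Newton's divided differences:
g[-2,0] = (-4 - (-12)) / (0 - (-2)) = 4
g[0,2] = (-20 - (-4)) / (2 - 0) = -8
g[-2,0,2] = (-8 - 4) / (2 - (-2)) = -3
g(u) = -12 + 4·(u + 2) + (-3)·(u + 2)u
Expanding: g(u) = -3u^2 - 2u - 4

g(u) = -3u^2 - 2u - 4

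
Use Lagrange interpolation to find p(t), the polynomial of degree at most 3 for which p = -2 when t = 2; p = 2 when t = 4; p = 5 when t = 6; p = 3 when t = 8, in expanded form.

L_0(t) = (t - 4)(t - 6)(t - 8) / [-48] = -(1/48)t^3 + (3/8)t^2 - (13/6)t + 4
L_1(t) = (t - 2)(t - 6)(t - 8) / [16] = (1/16)t^3 - t^2 + (19/4)t - 6
L_2(t) = (t - 2)(t - 4)(t - 8) / [-16] = -(1/16)t^3 + (7/8)t^2 - (7/2)t + 4
L_3(t) = (t - 2)(t - 4)(t - 6) / [48] = (1/48)t^3 - (1/4)t^2 + (11/12)t - 1
p(t) = (-2)·L_0 + 2·L_1 + 5·L_2 + 3·L_3
  (-2)·L_0(t) = (1/24)t^3 - (3/4)t^2 + (13/3)t - 8
  2·L_1(t) = (1/8)t^3 - 2t^2 + (19/2)t - 12
  5·L_2(t) = -(5/16)t^3 + (35/8)t^2 - (35/2)t + 20
  3·L_3(t) = (1/16)t^3 - (3/4)t^2 + (11/4)t - 3
Adding term by term: -(1/12)t^3 + (7/8)t^2 - (11/12)t - 3

p(t) = -(1/12)t^3 + (7/8)t^2 - (11/12)t - 3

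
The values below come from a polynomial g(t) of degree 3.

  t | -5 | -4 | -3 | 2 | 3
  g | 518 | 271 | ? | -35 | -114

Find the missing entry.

120

The 4 known values determine g uniquely (degree ≤ 3).
L_0(-3) = (1)·(-5)·(-6)/[(-1)·(-7)·(-8)] = -15/28
L_1(-3) = (2)·(-5)·(-6)/[(1)·(-6)·(-7)] = 10/7
L_2(-3) = (2)·(1)·(-6)/[(7)·(6)·(-1)] = 2/7
L_3(-3) = (2)·(1)·(-5)/[(8)·(7)·(1)] = -5/28
Sum: 518·(-15/28) + 271·(10/7) + (-35)·(2/7) + (-114)·(-5/28) = 120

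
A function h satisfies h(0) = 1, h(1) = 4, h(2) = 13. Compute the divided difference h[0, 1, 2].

3

h[0,1] = (4 - 1) / (1 - 0) = 3
h[1,2] = (13 - 4) / (2 - 1) = 9
h[0,1,2] = (9 - 3) / (2 - 0) = 3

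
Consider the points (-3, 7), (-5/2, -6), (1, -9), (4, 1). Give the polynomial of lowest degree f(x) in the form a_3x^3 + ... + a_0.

Newton's divided differences:
f[-3,-5/2] = (-6 - 7) / (-5/2 - (-3)) = -26
f[-5/2,1] = (-9 - (-6)) / (1 - (-5/2)) = -6/7
f[1,4] = (1 - (-9)) / (4 - 1) = 10/3
f[-3,-5/2,1] = (-6/7 - (-26)) / (1 - (-3)) = 44/7
f[-5/2,1,4] = (10/3 - (-6/7)) / (4 - (-5/2)) = 176/273
f[-3,-5/2,1,4] = (176/273 - 44/7) / (4 - (-3)) = -220/273
f(x) = 7 + (-26)·(x + 3) + (44/7)·(x + 3)(x + 5/2) + (-220/273)·(x + 3)(x + 5/2)(x - 1)
Expanding: f(x) = -(220/273)x^3 + (242/91)x^2 + (1900/273)x - 1621/91

f(x) = -(220/273)x^3 + (242/91)x^2 + (1900/273)x - 1621/91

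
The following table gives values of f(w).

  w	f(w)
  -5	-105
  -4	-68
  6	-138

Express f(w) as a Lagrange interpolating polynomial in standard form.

Build the Lagrange basis polynomials:
L_0(w) = (w + 4)(w - 6) / [11] = (1/11)w^2 - (2/11)w - 24/11
L_1(w) = (w + 5)(w - 6) / [-10] = -(1/10)w^2 + (1/10)w + 3
L_2(w) = (w + 5)(w + 4) / [110] = (1/110)w^2 + (9/110)w + 2/11
f(w) = (-105)·L_0 + (-68)·L_1 + (-138)·L_2
  (-105)·L_0(w) = -(105/11)w^2 + (210/11)w + 2520/11
  (-68)·L_1(w) = (34/5)w^2 - (34/5)w - 204
  (-138)·L_2(w) = -(69/55)w^2 - (621/55)w - 276/11
Adding term by term: -4w^2 + w

f(w) = -4w^2 + w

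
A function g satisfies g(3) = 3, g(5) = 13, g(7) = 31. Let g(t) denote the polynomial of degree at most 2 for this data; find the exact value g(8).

Evaluate each Lagrange basis at t = 8:
L_0(8) = (3)·(1)/[(-2)·(-4)] = 3/8
L_1(8) = (5)·(1)/[(2)·(-2)] = -5/4
L_2(8) = (5)·(3)/[(4)·(2)] = 15/8
Sum: 3·(3/8) + 13·(-5/4) + 31·(15/8) = 43

43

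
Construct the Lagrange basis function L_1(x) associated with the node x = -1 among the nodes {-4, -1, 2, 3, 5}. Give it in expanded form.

L_1(x) = -(1/216)x^4 + (1/36)x^3 + (1/24)x^2 - (47/108)x + 5/9

L_1(x) = (x + 4)(x - 2)(x - 3)(x - 5) / [(3)·(-3)·(-4)·(-6)]
       = (x^4 - 6x^3 - 9x^2 + 94x - 120) / (-216)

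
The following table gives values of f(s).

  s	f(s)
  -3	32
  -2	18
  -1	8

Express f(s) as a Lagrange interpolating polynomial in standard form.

Build the Lagrange basis polynomials:
L_0(s) = (s + 2)(s + 1) / [2] = (1/2)s^2 + (3/2)s + 1
L_1(s) = (s + 3)(s + 1) / [-1] = -s^2 - 4s - 3
L_2(s) = (s + 3)(s + 2) / [2] = (1/2)s^2 + (5/2)s + 3
f(s) = 32·L_0 + 18·L_1 + 8·L_2
  32·L_0(s) = 16s^2 + 48s + 32
  18·L_1(s) = -18s^2 - 72s - 54
  8·L_2(s) = 4s^2 + 20s + 24
Adding term by term: 2s^2 - 4s + 2

f(s) = 2s^2 - 4s + 2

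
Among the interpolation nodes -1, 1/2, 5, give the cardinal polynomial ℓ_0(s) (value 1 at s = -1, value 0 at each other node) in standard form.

ℓ_0(s) = (1/9)s^2 - (11/18)s + 5/18

ℓ_0(s) = (s - 1/2)(s - 5) / [(-3/2)·(-6)]
       = (s^2 - (11/2)s + 5/2) / (9)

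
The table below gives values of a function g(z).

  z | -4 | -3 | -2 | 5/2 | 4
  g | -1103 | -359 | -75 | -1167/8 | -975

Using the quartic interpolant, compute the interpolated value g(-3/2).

-199/8

Evaluate each Lagrange basis at z = -3/2:
L_0(-3/2) = (3/2)·(1/2)·(-4)·(-11/2)/[(-1)·(-2)·(-13/2)·(-8)] = 33/208
L_1(-3/2) = (5/2)·(1/2)·(-4)·(-11/2)/[(1)·(-1)·(-11/2)·(-7)] = -5/7
L_2(-3/2) = (5/2)·(3/2)·(-4)·(-11/2)/[(2)·(1)·(-9/2)·(-6)] = 55/36
L_3(-3/2) = (5/2)·(3/2)·(1/2)·(-11/2)/[(13/2)·(11/2)·(9/2)·(-3/2)] = 5/117
L_4(-3/2) = (5/2)·(3/2)·(1/2)·(-4)/[(8)·(7)·(6)·(3/2)] = -5/336
Sum: (-1103)·(33/208) + (-359)·(-5/7) + (-75)·(55/36) + (-1167/8)·(5/117) + (-975)·(-5/336) = -199/8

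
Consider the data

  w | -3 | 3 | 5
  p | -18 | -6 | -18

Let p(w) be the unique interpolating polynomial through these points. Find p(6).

Evaluate each Lagrange basis at w = 6:
L_0(6) = (3)·(1)/[(-6)·(-8)] = 1/16
L_1(6) = (9)·(1)/[(6)·(-2)] = -3/4
L_2(6) = (9)·(3)/[(8)·(2)] = 27/16
Sum: (-18)·(1/16) + (-6)·(-3/4) + (-18)·(27/16) = -27

-27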